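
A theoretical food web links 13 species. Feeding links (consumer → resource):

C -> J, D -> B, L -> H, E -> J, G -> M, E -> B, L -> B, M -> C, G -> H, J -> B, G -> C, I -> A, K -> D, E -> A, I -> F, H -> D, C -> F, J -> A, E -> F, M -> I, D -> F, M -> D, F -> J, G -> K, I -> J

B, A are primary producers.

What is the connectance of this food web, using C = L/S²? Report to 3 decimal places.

C = 0.148

The web has S = 13 species and L = 25 feeding links.
C = L / S² = 25 / 169 = 0.1479 ≈ 0.148.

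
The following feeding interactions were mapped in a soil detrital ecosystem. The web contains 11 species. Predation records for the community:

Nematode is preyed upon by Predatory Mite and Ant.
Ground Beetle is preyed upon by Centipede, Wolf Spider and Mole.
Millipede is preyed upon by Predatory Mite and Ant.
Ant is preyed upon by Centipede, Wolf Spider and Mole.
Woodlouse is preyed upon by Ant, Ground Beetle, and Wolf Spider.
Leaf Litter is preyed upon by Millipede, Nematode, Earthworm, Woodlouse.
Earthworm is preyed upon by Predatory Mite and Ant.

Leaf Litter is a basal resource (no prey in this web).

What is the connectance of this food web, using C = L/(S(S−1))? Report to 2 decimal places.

C = 0.17

The web has S = 11 species and L = 19 feeding links.
C = L / (S(S−1)) = 19 / 110 = 0.1727 ≈ 0.17.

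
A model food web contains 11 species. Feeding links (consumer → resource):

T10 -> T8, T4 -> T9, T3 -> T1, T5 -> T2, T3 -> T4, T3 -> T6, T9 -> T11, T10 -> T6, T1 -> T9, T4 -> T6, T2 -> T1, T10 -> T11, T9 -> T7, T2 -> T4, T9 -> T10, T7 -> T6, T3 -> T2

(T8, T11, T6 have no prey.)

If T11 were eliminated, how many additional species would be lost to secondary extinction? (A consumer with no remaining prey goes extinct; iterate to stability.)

0

Remove T11.
Every predator of it retains at least one other prey: T10 still has T8, T6; T9 still has T7, T10.
No consumer loses all prey, so no secondary extinctions occur.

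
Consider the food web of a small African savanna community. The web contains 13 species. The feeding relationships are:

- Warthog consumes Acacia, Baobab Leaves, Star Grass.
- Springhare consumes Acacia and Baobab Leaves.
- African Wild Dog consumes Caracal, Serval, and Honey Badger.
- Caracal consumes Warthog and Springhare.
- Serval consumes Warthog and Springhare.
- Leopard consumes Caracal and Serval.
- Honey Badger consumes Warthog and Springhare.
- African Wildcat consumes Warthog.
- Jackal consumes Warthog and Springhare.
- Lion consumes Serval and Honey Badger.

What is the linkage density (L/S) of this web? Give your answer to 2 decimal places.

L/S = 1.62

There are L = 21 links among S = 13 species.
L/S = 21/13 = 1.6154 ≈ 1.62.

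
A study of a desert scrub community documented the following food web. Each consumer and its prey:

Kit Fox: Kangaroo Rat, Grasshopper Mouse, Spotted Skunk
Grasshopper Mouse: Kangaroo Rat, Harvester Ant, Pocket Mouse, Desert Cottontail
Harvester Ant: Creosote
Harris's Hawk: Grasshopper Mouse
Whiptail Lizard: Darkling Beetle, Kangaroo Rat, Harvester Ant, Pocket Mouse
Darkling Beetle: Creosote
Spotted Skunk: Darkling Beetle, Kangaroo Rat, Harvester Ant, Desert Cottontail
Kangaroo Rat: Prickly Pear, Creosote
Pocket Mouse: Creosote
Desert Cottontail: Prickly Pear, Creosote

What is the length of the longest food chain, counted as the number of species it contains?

4 species

One longest chain: Prickly Pear → Kangaroo Rat → Grasshopper Mouse → Harris's Hawk.
It has 4 species and 3 links.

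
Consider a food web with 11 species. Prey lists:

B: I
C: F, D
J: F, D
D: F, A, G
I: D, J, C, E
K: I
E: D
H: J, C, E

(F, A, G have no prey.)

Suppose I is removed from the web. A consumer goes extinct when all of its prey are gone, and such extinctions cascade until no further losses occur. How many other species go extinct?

2

Remove I.
Round 1: K (all prey gone), B (all prey gone) → extinct.
No further losses. Total secondary extinctions: 2.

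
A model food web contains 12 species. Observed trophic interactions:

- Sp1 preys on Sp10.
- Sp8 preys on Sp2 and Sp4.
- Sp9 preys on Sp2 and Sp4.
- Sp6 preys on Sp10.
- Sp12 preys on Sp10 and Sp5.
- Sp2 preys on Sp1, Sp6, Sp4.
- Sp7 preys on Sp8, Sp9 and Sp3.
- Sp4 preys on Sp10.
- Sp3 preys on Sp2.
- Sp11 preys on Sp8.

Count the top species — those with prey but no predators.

Top species (has prey, but nothing eats it): Sp12, Sp7, Sp11.
Count: 3.

3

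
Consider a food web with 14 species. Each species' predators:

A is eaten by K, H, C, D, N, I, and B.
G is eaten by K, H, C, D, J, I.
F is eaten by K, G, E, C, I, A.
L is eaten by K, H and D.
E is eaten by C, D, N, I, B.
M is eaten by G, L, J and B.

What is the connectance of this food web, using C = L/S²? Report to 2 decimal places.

The web has S = 14 species and L = 31 feeding links.
C = L / S² = 31 / 196 = 0.1582 ≈ 0.16.

C = 0.16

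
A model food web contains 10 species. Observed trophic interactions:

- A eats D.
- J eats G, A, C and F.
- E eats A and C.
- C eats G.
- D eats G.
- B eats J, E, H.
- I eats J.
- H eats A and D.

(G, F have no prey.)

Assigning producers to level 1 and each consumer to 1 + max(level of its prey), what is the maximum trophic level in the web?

5

Producers (level 1): G, F.
G → D → A → J → B gives B level 5.
No species has a prey at level 5, so no species reaches level 6.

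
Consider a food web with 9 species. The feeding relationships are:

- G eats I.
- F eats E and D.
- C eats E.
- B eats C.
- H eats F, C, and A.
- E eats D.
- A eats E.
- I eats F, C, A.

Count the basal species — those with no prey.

1

Basal species (no prey listed): D.
Count: 1.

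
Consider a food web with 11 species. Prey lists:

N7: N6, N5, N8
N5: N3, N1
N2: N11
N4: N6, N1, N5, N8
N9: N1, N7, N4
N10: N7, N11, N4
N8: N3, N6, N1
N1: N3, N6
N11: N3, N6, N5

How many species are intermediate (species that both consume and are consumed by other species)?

6

Intermediate species (has both prey and predators): N1, N5, N8, N7, N11, N4.
Count: 6.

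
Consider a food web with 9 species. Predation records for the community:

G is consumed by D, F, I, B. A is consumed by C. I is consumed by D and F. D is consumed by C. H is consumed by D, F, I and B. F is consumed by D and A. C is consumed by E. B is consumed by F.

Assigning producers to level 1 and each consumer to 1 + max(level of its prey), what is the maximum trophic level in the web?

6

Producers (level 1): G, H.
G → B → F → D → C → E gives E level 6.
No species has a prey at level 6, so no species reaches level 7.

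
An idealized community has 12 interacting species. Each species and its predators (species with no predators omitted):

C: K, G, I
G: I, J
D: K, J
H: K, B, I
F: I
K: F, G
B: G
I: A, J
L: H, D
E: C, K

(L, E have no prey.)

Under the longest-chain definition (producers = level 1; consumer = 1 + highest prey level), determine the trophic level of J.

Trophic level 6

E is a producer → level 1.
C eats E → level 2.
K eats C (level 2); other prey at levels: E 1, H 2, D 2 → level 3.
G eats K (level 3); other prey at levels: C 2, B 3 → level 4.
I eats G (level 4); other prey at levels: C 2, H 2, F 4 → level 5.
J eats I (level 5); other prey at levels: D 2, G 4 → level 6.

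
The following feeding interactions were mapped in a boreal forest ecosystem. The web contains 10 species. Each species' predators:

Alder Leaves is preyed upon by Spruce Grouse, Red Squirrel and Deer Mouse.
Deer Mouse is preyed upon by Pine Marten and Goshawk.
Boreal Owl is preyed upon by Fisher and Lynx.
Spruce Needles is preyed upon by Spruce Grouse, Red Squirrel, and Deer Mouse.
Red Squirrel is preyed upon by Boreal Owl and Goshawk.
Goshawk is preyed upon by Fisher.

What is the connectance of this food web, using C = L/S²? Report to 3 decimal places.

The web has S = 10 species and L = 13 feeding links.
C = L / S² = 13 / 100 = 0.1300 ≈ 0.130.

C = 0.130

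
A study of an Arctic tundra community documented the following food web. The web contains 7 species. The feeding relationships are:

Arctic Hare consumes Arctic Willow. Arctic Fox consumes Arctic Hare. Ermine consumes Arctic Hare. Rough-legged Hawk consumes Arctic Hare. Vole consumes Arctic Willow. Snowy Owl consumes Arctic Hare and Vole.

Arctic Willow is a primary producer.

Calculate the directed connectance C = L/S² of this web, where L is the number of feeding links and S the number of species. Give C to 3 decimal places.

The web has S = 7 species and L = 7 feeding links.
C = L / S² = 7 / 49 = 0.1429 ≈ 0.143.

C = 0.143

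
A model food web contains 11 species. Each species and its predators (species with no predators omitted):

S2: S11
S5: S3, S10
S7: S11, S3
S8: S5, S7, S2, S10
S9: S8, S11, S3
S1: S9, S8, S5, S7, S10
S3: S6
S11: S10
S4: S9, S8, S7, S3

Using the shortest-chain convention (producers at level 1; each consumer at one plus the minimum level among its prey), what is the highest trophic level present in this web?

Producers (level 1): S1, S4.
Following each consumer down to its lowest-level prey: S1 → S8 → S2 (levels 1 through 3).
All prey of S2 (S8 2) are at level 2 or above, so S2 is at level 1 + 2 = 3.
Every consumer has at least one prey at level 2 or below, so none exceeds level 3.

3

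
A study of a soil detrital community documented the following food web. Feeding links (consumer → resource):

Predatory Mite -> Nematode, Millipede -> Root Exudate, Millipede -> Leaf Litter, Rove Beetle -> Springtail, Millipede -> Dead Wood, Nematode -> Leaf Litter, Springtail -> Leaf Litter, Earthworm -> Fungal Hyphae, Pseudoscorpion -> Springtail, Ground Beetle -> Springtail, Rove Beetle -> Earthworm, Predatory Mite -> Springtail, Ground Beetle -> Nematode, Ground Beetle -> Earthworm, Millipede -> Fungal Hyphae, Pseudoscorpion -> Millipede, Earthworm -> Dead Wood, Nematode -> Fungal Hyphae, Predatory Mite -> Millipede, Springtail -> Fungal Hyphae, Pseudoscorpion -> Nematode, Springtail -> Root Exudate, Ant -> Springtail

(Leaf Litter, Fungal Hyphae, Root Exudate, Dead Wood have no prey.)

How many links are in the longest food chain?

2 links

One longest chain: Leaf Litter → Springtail → Ant.
It has 3 species and 2 links.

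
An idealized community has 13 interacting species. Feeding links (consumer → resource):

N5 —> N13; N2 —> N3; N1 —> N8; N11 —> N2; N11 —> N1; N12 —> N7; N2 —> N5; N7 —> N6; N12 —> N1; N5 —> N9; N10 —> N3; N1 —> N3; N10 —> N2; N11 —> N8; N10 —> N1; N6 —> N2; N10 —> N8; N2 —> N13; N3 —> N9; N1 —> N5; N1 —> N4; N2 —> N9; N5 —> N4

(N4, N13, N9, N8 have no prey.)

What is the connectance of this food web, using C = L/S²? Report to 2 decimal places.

The web has S = 13 species and L = 23 feeding links.
C = L / S² = 23 / 169 = 0.1361 ≈ 0.14.

C = 0.14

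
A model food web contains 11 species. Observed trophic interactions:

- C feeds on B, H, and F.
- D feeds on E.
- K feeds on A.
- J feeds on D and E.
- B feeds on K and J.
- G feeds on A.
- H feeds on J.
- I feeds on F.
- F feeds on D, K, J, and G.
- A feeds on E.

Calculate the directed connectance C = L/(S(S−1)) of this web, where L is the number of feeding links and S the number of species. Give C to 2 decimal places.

The web has S = 11 species and L = 17 feeding links.
C = L / (S(S−1)) = 17 / 110 = 0.1545 ≈ 0.15.

C = 0.15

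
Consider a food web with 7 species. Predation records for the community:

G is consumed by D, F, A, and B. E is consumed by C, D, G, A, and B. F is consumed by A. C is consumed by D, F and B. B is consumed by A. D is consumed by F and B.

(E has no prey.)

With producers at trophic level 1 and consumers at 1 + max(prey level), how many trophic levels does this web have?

5

Producers (level 1): E.
E → C → D → F → A gives A level 5.
No species has a prey at level 5, so no species reaches level 6.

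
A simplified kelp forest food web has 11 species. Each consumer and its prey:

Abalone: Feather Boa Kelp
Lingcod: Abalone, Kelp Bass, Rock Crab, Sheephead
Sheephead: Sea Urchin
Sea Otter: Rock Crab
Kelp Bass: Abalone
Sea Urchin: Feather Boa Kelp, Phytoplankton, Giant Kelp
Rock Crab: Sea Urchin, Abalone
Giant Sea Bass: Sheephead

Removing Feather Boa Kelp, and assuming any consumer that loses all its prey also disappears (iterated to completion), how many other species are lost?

Remove Feather Boa Kelp.
Round 1: Abalone (all prey gone) → extinct.
Round 2: Kelp Bass (all prey gone) → extinct.
No further losses. Total secondary extinctions: 2.

2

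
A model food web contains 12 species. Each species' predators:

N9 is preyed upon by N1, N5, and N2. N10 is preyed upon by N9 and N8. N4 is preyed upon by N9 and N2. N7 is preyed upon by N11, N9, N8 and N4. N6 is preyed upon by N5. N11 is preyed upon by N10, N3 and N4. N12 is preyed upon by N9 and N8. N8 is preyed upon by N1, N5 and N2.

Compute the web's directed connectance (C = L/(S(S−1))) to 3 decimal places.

C = 0.152

The web has S = 12 species and L = 20 feeding links.
C = L / (S(S−1)) = 20 / 132 = 0.1515 ≈ 0.152.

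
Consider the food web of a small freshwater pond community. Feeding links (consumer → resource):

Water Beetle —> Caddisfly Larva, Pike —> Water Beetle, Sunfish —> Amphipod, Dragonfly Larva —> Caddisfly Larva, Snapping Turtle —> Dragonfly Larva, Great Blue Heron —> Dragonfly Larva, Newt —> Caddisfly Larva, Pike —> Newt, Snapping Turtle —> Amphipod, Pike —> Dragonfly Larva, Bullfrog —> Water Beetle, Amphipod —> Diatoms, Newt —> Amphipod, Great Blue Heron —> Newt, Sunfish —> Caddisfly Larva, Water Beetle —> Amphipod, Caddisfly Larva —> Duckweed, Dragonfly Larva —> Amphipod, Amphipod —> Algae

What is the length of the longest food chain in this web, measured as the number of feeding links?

3 links

One longest chain: Diatoms → Amphipod → Newt → Pike.
It has 4 species and 3 links.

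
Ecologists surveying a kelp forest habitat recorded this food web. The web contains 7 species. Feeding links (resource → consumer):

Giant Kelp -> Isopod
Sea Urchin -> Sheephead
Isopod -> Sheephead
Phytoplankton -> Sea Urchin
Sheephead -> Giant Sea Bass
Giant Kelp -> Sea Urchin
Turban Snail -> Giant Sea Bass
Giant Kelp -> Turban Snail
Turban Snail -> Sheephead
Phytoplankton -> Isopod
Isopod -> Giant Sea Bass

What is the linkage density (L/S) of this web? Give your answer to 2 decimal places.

L/S = 1.57

There are L = 11 links among S = 7 species.
L/S = 11/7 = 1.5714 ≈ 1.57.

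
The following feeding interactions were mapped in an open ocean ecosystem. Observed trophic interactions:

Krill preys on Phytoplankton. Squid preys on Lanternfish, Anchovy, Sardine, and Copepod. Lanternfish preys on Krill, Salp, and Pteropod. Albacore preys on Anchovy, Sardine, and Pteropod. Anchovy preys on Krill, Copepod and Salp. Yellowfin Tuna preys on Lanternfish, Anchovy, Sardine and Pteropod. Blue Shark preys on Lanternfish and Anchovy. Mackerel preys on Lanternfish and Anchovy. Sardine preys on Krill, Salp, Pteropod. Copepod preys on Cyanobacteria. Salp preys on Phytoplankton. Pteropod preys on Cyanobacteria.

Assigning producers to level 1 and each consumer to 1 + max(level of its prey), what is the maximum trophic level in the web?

Producers (level 1): Cyanobacteria, Phytoplankton.
Phytoplankton → Krill → Sardine → Albacore gives Albacore level 4.
No species has a prey at level 4, so no species reaches level 5.

4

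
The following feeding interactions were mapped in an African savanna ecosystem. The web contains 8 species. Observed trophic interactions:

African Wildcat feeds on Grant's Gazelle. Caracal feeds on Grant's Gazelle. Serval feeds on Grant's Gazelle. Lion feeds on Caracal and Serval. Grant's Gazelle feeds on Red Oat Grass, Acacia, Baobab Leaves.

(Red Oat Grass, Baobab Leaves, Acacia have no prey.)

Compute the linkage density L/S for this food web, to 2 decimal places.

L/S = 1.00

There are L = 8 links among S = 8 species.
L/S = 8/8 = 1.0000 ≈ 1.00.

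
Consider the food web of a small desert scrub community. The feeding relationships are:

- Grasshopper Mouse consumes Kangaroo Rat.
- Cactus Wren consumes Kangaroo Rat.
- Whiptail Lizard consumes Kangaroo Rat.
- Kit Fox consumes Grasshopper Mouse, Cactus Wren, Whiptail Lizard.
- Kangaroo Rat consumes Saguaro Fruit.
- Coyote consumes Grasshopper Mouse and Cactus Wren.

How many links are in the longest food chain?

One longest chain: Saguaro Fruit → Kangaroo Rat → Grasshopper Mouse → Coyote.
It has 4 species and 3 links.

3 links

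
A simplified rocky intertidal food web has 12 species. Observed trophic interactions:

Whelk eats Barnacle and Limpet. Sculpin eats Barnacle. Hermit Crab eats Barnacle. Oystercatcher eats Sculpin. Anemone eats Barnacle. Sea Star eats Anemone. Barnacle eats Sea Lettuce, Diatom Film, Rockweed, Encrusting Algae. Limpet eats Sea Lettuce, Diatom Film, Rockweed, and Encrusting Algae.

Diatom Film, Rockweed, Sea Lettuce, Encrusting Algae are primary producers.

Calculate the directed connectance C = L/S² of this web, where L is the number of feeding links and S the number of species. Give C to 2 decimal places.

The web has S = 12 species and L = 15 feeding links.
C = L / S² = 15 / 144 = 0.1042 ≈ 0.10.

C = 0.10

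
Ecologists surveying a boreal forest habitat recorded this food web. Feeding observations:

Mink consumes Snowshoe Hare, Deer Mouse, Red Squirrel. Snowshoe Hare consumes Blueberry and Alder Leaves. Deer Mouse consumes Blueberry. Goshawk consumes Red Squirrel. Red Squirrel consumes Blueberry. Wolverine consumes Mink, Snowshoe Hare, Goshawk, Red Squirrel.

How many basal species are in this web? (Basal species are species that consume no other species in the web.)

Basal species (no prey listed): Blueberry, Alder Leaves.
Count: 2.

2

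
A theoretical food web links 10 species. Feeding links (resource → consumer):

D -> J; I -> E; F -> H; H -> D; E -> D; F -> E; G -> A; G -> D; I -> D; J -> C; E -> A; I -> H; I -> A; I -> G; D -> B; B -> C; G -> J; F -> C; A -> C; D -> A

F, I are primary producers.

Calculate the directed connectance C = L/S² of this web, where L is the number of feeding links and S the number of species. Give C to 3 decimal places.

The web has S = 10 species and L = 20 feeding links.
C = L / S² = 20 / 100 = 0.2000 ≈ 0.200.

C = 0.200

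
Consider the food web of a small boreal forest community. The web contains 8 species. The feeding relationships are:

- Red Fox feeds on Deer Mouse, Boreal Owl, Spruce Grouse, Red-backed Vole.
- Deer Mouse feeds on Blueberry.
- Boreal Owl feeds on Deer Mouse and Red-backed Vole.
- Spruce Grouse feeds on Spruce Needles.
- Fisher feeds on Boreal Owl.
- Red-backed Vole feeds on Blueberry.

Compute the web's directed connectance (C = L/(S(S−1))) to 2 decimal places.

The web has S = 8 species and L = 10 feeding links.
C = L / (S(S−1)) = 10 / 56 = 0.1786 ≈ 0.18.

C = 0.18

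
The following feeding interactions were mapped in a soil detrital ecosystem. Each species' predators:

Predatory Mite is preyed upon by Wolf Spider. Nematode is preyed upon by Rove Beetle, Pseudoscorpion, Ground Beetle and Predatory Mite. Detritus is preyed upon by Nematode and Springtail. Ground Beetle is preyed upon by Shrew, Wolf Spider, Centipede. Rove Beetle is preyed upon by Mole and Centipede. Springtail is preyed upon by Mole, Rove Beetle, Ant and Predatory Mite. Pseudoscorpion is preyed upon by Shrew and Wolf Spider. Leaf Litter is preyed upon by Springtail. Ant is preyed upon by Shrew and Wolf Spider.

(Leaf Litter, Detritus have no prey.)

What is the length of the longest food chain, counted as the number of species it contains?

4 species

One longest chain: Leaf Litter → Springtail → Rove Beetle → Mole.
It has 4 species and 3 links.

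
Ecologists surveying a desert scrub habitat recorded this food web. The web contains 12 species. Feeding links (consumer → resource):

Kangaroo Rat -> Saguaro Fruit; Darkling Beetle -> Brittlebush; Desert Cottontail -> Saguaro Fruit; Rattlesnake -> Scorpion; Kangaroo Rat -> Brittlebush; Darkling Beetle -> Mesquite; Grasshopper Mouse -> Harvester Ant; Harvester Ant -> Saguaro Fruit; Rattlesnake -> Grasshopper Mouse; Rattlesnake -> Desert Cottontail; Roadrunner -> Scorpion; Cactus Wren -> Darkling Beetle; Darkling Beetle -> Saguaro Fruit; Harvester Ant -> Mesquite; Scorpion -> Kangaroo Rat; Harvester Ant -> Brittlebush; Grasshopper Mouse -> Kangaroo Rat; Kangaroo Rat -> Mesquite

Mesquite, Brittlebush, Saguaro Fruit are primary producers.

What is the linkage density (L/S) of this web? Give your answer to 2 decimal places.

L/S = 1.50

There are L = 18 links among S = 12 species.
L/S = 18/12 = 1.5000 ≈ 1.50.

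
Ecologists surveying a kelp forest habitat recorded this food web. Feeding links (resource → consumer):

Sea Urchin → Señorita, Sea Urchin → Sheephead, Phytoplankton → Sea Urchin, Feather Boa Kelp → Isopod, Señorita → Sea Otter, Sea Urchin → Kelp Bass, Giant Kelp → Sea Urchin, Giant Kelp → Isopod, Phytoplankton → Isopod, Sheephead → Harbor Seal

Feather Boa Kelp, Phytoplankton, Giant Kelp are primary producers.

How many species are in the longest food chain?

One longest chain: Phytoplankton → Sea Urchin → Señorita → Sea Otter.
It has 4 species and 3 links.

4 species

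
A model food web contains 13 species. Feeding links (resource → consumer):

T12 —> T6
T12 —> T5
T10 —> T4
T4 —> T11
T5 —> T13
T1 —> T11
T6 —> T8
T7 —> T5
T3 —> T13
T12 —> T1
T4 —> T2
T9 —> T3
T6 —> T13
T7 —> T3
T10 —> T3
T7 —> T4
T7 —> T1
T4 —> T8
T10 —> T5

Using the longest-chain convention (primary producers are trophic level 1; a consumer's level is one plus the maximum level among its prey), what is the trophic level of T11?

T7 is a producer → level 1.
T4 eats T7 (level 1); other prey at levels: T10 1 → level 2.
T11 eats T4 (level 2); other prey at levels: T1 2 → level 3.

Trophic level 3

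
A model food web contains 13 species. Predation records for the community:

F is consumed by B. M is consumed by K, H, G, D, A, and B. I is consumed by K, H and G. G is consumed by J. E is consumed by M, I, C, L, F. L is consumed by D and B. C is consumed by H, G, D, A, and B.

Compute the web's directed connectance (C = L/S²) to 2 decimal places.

C = 0.14

The web has S = 13 species and L = 23 feeding links.
C = L / S² = 23 / 169 = 0.1361 ≈ 0.14.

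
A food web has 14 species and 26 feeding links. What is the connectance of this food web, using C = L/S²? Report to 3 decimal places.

C = 0.133

The web has S = 14 species and L = 26 feeding links.
C = L / S² = 26 / 196 = 0.1327 ≈ 0.133.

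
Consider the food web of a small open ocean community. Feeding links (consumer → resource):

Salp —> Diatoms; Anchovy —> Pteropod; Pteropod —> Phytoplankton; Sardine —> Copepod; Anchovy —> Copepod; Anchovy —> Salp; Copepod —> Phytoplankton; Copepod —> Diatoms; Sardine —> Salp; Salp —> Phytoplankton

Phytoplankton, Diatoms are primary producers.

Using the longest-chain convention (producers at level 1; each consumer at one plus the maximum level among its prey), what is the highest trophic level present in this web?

Producers (level 1): Phytoplankton, Diatoms.
Phytoplankton → Pteropod → Anchovy gives Anchovy level 3.
No species has a prey at level 3, so no species reaches level 4.

3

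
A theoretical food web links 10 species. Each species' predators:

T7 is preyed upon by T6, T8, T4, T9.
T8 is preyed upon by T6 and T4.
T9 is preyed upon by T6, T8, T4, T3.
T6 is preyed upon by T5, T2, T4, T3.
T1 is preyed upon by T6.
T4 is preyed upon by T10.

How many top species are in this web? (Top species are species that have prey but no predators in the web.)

Top species (has prey, but nothing eats it): T5, T2, T3, T10.
Count: 4.

4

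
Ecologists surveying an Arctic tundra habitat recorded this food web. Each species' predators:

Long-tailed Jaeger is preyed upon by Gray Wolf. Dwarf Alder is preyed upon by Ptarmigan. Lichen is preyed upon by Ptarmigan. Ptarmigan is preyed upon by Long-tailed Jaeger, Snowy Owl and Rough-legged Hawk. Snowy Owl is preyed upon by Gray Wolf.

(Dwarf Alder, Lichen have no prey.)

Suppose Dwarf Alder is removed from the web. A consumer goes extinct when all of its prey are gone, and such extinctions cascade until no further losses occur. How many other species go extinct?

Remove Dwarf Alder.
Every predator of it retains at least one other prey: Ptarmigan still has Lichen.
No consumer loses all prey, so no secondary extinctions occur.

0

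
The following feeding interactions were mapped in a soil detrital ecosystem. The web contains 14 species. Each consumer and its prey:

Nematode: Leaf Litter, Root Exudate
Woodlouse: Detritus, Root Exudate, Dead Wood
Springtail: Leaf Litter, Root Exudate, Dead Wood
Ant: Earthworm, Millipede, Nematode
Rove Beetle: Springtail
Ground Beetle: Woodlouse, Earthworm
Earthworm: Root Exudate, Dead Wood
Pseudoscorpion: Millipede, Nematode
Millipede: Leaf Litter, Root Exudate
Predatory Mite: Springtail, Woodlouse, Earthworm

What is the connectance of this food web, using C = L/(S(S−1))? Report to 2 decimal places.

The web has S = 14 species and L = 23 feeding links.
C = L / (S(S−1)) = 23 / 182 = 0.1264 ≈ 0.13.

C = 0.13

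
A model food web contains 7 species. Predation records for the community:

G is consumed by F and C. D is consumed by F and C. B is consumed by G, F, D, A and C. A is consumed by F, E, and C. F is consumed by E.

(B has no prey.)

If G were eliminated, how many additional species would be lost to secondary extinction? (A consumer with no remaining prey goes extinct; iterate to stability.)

Remove G.
Every predator of it retains at least one other prey: F still has B, A, D; C still has B, A, D.
No consumer loses all prey, so no secondary extinctions occur.

0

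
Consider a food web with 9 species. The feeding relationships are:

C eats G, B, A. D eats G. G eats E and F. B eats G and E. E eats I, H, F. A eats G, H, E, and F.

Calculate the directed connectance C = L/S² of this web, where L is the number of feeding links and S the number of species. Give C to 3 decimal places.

The web has S = 9 species and L = 15 feeding links.
C = L / S² = 15 / 81 = 0.1852 ≈ 0.185.

C = 0.185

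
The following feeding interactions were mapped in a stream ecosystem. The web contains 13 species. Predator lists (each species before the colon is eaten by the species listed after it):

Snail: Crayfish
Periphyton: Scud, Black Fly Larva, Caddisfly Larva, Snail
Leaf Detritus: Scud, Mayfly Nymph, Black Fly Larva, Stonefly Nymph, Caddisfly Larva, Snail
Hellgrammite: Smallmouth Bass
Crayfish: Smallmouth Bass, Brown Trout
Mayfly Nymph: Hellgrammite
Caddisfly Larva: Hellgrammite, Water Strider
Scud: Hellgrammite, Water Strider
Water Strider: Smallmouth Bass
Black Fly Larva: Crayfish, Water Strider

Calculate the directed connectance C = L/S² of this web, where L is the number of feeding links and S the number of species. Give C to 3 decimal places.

The web has S = 13 species and L = 22 feeding links.
C = L / S² = 22 / 169 = 0.1302 ≈ 0.130.

C = 0.130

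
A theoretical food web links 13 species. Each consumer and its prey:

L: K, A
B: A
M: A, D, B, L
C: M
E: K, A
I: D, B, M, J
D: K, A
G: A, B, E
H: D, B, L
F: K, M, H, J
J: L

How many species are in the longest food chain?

One longest chain: K → L → J → F.
It has 4 species and 3 links.

4 species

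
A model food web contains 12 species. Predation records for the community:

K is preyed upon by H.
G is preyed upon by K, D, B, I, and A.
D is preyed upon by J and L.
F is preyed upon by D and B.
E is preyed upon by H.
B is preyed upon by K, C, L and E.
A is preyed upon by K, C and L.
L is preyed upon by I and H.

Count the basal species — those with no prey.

2

Basal species (no prey listed): F, G.
Count: 2.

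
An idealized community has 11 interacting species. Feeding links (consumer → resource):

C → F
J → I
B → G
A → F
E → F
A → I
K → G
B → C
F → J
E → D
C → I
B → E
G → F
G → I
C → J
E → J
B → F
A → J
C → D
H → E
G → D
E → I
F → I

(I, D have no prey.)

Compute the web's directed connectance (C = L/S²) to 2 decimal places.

C = 0.19

The web has S = 11 species and L = 23 feeding links.
C = L / S² = 23 / 121 = 0.1901 ≈ 0.19.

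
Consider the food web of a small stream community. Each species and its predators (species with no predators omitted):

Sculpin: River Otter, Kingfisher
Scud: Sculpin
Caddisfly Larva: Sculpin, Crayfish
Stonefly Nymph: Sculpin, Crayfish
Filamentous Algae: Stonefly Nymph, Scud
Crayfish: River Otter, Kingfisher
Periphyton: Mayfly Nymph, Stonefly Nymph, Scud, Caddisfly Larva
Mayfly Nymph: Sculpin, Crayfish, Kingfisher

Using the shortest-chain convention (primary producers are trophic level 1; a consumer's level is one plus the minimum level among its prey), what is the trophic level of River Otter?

Trophic level 4

Periphyton is a producer → level 1.
Mayfly Nymph eats Periphyton → level 2.
Sculpin eats Mayfly Nymph → level 3.
River Otter eats Sculpin → level 4.
No prey of River Otter is below level 3, so 4 is the minimum.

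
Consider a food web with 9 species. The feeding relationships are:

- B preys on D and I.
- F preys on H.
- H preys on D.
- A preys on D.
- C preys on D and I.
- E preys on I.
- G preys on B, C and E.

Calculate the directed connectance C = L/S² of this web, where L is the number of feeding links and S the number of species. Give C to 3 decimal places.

C = 0.136

The web has S = 9 species and L = 11 feeding links.
C = L / S² = 11 / 81 = 0.1358 ≈ 0.136.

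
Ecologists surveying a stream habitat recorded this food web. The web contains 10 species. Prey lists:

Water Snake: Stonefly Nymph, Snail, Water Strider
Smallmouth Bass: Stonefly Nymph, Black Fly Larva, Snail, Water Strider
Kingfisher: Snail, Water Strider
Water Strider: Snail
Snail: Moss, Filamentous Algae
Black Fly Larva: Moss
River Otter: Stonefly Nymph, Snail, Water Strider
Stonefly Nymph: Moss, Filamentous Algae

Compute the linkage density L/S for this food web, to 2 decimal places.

L/S = 1.80

There are L = 18 links among S = 10 species.
L/S = 18/10 = 1.8000 ≈ 1.80.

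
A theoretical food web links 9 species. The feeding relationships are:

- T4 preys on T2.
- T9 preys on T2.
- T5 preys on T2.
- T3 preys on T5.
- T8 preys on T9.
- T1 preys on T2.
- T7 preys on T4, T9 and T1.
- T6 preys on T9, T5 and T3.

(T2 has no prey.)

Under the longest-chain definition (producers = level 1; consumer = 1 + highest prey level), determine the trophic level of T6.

T2 is a producer → level 1.
T5 eats T2 → level 2.
T3 eats T5 → level 3.
T6 eats T3 (level 3); other prey at levels: T5 2, T9 2 → level 4.

Trophic level 4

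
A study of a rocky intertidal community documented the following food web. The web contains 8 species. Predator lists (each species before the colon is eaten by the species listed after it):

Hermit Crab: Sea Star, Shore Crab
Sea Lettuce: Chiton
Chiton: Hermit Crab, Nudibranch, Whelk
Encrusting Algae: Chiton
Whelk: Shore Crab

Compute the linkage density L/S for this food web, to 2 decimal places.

L/S = 1.00

There are L = 8 links among S = 8 species.
L/S = 8/8 = 1.0000 ≈ 1.00.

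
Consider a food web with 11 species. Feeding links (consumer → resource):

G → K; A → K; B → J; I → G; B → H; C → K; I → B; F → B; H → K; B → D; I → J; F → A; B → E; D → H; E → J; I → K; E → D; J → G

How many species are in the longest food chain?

6 species

One longest chain: K → H → D → E → B → F.
It has 6 species and 5 links.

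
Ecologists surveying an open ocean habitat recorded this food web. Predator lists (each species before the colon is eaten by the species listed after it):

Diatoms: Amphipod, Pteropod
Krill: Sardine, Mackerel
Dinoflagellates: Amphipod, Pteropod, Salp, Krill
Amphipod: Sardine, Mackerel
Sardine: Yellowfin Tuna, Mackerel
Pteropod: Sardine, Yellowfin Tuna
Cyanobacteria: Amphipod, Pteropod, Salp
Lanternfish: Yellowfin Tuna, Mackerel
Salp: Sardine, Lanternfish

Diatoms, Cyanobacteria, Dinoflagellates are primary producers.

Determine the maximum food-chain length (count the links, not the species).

3 links

One longest chain: Cyanobacteria → Salp → Lanternfish → Yellowfin Tuna.
It has 4 species and 3 links.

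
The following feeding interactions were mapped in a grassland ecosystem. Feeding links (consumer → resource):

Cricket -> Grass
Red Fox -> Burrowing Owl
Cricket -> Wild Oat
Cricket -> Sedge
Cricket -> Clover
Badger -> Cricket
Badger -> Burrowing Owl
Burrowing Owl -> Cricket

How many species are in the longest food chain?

4 species

One longest chain: Grass → Cricket → Burrowing Owl → Red Fox.
It has 4 species and 3 links.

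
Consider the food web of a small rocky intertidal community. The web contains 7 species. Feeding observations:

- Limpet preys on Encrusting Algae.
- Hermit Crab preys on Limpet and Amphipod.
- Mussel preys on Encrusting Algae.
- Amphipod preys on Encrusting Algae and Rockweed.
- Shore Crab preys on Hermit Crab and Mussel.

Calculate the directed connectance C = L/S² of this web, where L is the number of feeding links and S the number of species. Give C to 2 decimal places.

C = 0.16

The web has S = 7 species and L = 8 feeding links.
C = L / S² = 8 / 49 = 0.1633 ≈ 0.16.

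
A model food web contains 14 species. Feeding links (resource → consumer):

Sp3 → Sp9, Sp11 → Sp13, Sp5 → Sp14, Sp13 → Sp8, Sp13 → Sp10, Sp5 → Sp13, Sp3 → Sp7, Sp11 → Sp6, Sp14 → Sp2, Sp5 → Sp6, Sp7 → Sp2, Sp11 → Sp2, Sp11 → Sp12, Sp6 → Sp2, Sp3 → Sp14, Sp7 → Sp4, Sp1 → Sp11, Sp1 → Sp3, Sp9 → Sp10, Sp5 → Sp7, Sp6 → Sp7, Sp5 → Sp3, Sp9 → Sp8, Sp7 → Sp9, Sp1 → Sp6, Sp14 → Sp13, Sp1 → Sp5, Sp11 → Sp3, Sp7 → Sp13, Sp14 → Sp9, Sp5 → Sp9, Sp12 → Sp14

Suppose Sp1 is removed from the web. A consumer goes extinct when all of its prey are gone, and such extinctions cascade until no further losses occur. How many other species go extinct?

Remove Sp1.
Round 1: Sp5 (all prey gone), Sp11 (all prey gone) → extinct.
Round 2: Sp3 (all prey gone), Sp6 (all prey gone), Sp12 (all prey gone) → extinct.
Round 3: Sp7 (all prey gone), Sp14 (all prey gone) → extinct.
Round 4: Sp2 (all prey gone), Sp13 (all prey gone), Sp4 (all prey gone), Sp9 (all prey gone) → extinct.
Round 5: Sp8 (all prey gone), Sp10 (all prey gone) → extinct.
No further losses. Total secondary extinctions: 13.

13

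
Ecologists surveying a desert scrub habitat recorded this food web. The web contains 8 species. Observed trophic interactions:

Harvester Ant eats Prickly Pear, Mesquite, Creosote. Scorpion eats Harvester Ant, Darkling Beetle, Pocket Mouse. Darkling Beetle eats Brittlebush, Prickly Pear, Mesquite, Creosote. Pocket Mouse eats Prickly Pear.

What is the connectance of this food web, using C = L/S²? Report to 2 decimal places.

C = 0.17

The web has S = 8 species and L = 11 feeding links.
C = L / S² = 11 / 64 = 0.1719 ≈ 0.17.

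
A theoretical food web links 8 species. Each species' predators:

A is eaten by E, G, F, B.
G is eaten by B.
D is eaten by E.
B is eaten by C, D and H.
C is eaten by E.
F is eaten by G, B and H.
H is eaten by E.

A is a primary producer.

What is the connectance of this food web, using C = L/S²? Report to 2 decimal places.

The web has S = 8 species and L = 14 feeding links.
C = L / S² = 14 / 64 = 0.2188 ≈ 0.22.

C = 0.22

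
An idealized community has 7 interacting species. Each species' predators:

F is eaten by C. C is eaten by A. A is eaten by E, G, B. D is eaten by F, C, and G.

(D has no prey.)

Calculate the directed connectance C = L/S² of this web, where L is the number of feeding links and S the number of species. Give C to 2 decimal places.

C = 0.16

The web has S = 7 species and L = 8 feeding links.
C = L / S² = 8 / 49 = 0.1633 ≈ 0.16.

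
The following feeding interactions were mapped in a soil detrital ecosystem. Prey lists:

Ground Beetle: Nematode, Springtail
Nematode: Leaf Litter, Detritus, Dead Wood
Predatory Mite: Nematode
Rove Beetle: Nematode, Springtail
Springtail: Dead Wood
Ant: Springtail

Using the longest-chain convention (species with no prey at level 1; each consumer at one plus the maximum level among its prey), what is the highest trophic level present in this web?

3

Basal resources (level 1): Leaf Litter, Detritus, Dead Wood.
Leaf Litter → Nematode → Rove Beetle gives Rove Beetle level 3.
No species has a prey at level 3, so no species reaches level 4.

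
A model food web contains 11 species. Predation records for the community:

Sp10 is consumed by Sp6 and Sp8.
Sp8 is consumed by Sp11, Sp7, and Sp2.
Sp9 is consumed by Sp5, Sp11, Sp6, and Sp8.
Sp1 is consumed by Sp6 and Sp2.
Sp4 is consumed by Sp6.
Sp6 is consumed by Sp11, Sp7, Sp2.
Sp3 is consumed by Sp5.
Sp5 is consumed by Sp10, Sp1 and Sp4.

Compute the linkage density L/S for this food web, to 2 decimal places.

L/S = 1.73

There are L = 19 links among S = 11 species.
L/S = 19/11 = 1.7273 ≈ 1.73.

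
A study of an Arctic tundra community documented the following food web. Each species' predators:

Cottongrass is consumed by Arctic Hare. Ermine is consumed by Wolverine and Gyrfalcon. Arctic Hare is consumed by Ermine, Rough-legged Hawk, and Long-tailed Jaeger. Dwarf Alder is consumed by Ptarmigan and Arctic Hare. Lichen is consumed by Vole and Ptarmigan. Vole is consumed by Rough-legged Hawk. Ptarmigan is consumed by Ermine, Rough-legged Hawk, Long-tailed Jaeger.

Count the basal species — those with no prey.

3

Basal species (no prey listed): Dwarf Alder, Cottongrass, Lichen.
Count: 3.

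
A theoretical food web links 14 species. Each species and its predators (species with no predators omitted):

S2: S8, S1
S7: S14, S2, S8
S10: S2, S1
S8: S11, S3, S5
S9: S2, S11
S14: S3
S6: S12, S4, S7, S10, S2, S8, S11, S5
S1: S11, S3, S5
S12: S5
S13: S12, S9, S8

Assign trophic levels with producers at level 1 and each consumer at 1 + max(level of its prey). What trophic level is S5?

S13 is a producer → level 1.
S9 eats S13 → level 2.
S2 eats S9 (level 2); other prey at levels: S6 1, S7 2, S10 2 → level 3.
S8 eats S2 (level 3); other prey at levels: S13 1, S6 1, S7 2 → level 4.
S5 eats S8 (level 4); other prey at levels: S6 1, S12 2, S1 4 → level 5.

Trophic level 5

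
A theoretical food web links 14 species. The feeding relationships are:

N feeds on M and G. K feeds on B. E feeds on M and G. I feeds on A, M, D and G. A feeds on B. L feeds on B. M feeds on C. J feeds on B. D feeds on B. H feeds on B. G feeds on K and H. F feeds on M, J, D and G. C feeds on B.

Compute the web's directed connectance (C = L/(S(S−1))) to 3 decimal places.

The web has S = 14 species and L = 22 feeding links.
C = L / (S(S−1)) = 22 / 182 = 0.1209 ≈ 0.121.

C = 0.121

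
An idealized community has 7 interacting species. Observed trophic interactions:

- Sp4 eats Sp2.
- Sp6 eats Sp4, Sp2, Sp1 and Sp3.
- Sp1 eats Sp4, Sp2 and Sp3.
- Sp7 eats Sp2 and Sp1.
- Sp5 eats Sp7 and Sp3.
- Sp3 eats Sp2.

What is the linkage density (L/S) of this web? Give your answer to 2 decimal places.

There are L = 13 links among S = 7 species.
L/S = 13/7 = 1.8571 ≈ 1.86.

L/S = 1.86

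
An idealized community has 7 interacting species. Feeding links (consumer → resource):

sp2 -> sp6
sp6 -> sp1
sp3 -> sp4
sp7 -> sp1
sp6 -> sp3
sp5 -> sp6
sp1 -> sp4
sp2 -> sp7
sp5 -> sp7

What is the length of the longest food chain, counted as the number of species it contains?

4 species

One longest chain: sp4 → sp1 → sp6 → sp5.
It has 4 species and 3 links.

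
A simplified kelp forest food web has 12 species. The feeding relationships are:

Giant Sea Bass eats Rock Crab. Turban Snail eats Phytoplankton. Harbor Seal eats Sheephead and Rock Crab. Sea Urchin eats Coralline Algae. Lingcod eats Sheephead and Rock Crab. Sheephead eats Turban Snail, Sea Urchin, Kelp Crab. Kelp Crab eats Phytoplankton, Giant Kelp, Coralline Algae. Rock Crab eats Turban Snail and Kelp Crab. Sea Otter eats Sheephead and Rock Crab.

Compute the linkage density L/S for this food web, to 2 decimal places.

L/S = 1.42

There are L = 17 links among S = 12 species.
L/S = 17/12 = 1.4167 ≈ 1.42.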